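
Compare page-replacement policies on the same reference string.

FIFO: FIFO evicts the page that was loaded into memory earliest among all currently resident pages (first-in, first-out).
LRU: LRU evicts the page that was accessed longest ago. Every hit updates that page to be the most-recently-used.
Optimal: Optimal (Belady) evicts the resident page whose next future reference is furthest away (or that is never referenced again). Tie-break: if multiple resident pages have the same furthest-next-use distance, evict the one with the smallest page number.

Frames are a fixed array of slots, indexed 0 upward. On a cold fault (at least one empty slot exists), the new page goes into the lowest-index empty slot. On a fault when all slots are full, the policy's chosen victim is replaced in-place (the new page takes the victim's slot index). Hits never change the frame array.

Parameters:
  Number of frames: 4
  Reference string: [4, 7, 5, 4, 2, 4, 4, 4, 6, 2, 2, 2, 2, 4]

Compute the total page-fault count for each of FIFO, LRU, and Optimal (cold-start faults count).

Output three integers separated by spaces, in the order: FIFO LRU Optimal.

--- FIFO ---
  step 0: ref 4 -> FAULT, frames=[4,-,-,-] (faults so far: 1)
  step 1: ref 7 -> FAULT, frames=[4,7,-,-] (faults so far: 2)
  step 2: ref 5 -> FAULT, frames=[4,7,5,-] (faults so far: 3)
  step 3: ref 4 -> HIT, frames=[4,7,5,-] (faults so far: 3)
  step 4: ref 2 -> FAULT, frames=[4,7,5,2] (faults so far: 4)
  step 5: ref 4 -> HIT, frames=[4,7,5,2] (faults so far: 4)
  step 6: ref 4 -> HIT, frames=[4,7,5,2] (faults so far: 4)
  step 7: ref 4 -> HIT, frames=[4,7,5,2] (faults so far: 4)
  step 8: ref 6 -> FAULT, evict 4, frames=[6,7,5,2] (faults so far: 5)
  step 9: ref 2 -> HIT, frames=[6,7,5,2] (faults so far: 5)
  step 10: ref 2 -> HIT, frames=[6,7,5,2] (faults so far: 5)
  step 11: ref 2 -> HIT, frames=[6,7,5,2] (faults so far: 5)
  step 12: ref 2 -> HIT, frames=[6,7,5,2] (faults so far: 5)
  step 13: ref 4 -> FAULT, evict 7, frames=[6,4,5,2] (faults so far: 6)
  FIFO total faults: 6
--- LRU ---
  step 0: ref 4 -> FAULT, frames=[4,-,-,-] (faults so far: 1)
  step 1: ref 7 -> FAULT, frames=[4,7,-,-] (faults so far: 2)
  step 2: ref 5 -> FAULT, frames=[4,7,5,-] (faults so far: 3)
  step 3: ref 4 -> HIT, frames=[4,7,5,-] (faults so far: 3)
  step 4: ref 2 -> FAULT, frames=[4,7,5,2] (faults so far: 4)
  step 5: ref 4 -> HIT, frames=[4,7,5,2] (faults so far: 4)
  step 6: ref 4 -> HIT, frames=[4,7,5,2] (faults so far: 4)
  step 7: ref 4 -> HIT, frames=[4,7,5,2] (faults so far: 4)
  step 8: ref 6 -> FAULT, evict 7, frames=[4,6,5,2] (faults so far: 5)
  step 9: ref 2 -> HIT, frames=[4,6,5,2] (faults so far: 5)
  step 10: ref 2 -> HIT, frames=[4,6,5,2] (faults so far: 5)
  step 11: ref 2 -> HIT, frames=[4,6,5,2] (faults so far: 5)
  step 12: ref 2 -> HIT, frames=[4,6,5,2] (faults so far: 5)
  step 13: ref 4 -> HIT, frames=[4,6,5,2] (faults so far: 5)
  LRU total faults: 5
--- Optimal ---
  step 0: ref 4 -> FAULT, frames=[4,-,-,-] (faults so far: 1)
  step 1: ref 7 -> FAULT, frames=[4,7,-,-] (faults so far: 2)
  step 2: ref 5 -> FAULT, frames=[4,7,5,-] (faults so far: 3)
  step 3: ref 4 -> HIT, frames=[4,7,5,-] (faults so far: 3)
  step 4: ref 2 -> FAULT, frames=[4,7,5,2] (faults so far: 4)
  step 5: ref 4 -> HIT, frames=[4,7,5,2] (faults so far: 4)
  step 6: ref 4 -> HIT, frames=[4,7,5,2] (faults so far: 4)
  step 7: ref 4 -> HIT, frames=[4,7,5,2] (faults so far: 4)
  step 8: ref 6 -> FAULT, evict 5, frames=[4,7,6,2] (faults so far: 5)
  step 9: ref 2 -> HIT, frames=[4,7,6,2] (faults so far: 5)
  step 10: ref 2 -> HIT, frames=[4,7,6,2] (faults so far: 5)
  step 11: ref 2 -> HIT, frames=[4,7,6,2] (faults so far: 5)
  step 12: ref 2 -> HIT, frames=[4,7,6,2] (faults so far: 5)
  step 13: ref 4 -> HIT, frames=[4,7,6,2] (faults so far: 5)
  Optimal total faults: 5

Answer: 6 5 5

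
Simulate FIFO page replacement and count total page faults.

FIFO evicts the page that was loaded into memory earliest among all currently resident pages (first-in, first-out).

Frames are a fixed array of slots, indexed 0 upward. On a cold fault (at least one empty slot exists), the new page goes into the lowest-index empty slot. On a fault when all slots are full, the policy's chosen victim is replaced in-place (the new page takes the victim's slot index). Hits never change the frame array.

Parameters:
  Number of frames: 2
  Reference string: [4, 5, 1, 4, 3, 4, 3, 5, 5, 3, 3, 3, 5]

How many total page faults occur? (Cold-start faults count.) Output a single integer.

Answer: 6

Derivation:
Step 0: ref 4 → FAULT, frames=[4,-]
Step 1: ref 5 → FAULT, frames=[4,5]
Step 2: ref 1 → FAULT (evict 4), frames=[1,5]
Step 3: ref 4 → FAULT (evict 5), frames=[1,4]
Step 4: ref 3 → FAULT (evict 1), frames=[3,4]
Step 5: ref 4 → HIT, frames=[3,4]
Step 6: ref 3 → HIT, frames=[3,4]
Step 7: ref 5 → FAULT (evict 4), frames=[3,5]
Step 8: ref 5 → HIT, frames=[3,5]
Step 9: ref 3 → HIT, frames=[3,5]
Step 10: ref 3 → HIT, frames=[3,5]
Step 11: ref 3 → HIT, frames=[3,5]
Step 12: ref 5 → HIT, frames=[3,5]
Total faults: 6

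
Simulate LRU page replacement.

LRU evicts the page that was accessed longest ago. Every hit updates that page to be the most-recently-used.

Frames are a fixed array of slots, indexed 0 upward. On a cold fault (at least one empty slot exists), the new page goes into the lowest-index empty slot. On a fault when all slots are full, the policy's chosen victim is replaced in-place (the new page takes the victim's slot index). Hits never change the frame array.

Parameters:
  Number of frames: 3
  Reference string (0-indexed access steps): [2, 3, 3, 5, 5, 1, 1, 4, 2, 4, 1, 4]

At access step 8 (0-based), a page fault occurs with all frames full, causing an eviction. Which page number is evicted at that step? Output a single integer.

Step 0: ref 2 -> FAULT, frames=[2,-,-]
Step 1: ref 3 -> FAULT, frames=[2,3,-]
Step 2: ref 3 -> HIT, frames=[2,3,-]
Step 3: ref 5 -> FAULT, frames=[2,3,5]
Step 4: ref 5 -> HIT, frames=[2,3,5]
Step 5: ref 1 -> FAULT, evict 2, frames=[1,3,5]
Step 6: ref 1 -> HIT, frames=[1,3,5]
Step 7: ref 4 -> FAULT, evict 3, frames=[1,4,5]
Step 8: ref 2 -> FAULT, evict 5, frames=[1,4,2]
At step 8: evicted page 5

Answer: 5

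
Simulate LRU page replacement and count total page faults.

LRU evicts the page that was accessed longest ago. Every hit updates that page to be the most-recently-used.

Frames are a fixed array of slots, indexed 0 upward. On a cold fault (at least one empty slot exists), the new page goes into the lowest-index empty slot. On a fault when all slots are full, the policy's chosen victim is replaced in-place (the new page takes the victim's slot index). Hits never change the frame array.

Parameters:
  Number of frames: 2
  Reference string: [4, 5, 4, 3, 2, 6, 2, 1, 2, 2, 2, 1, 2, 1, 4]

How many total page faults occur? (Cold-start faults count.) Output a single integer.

Answer: 7

Derivation:
Step 0: ref 4 → FAULT, frames=[4,-]
Step 1: ref 5 → FAULT, frames=[4,5]
Step 2: ref 4 → HIT, frames=[4,5]
Step 3: ref 3 → FAULT (evict 5), frames=[4,3]
Step 4: ref 2 → FAULT (evict 4), frames=[2,3]
Step 5: ref 6 → FAULT (evict 3), frames=[2,6]
Step 6: ref 2 → HIT, frames=[2,6]
Step 7: ref 1 → FAULT (evict 6), frames=[2,1]
Step 8: ref 2 → HIT, frames=[2,1]
Step 9: ref 2 → HIT, frames=[2,1]
Step 10: ref 2 → HIT, frames=[2,1]
Step 11: ref 1 → HIT, frames=[2,1]
Step 12: ref 2 → HIT, frames=[2,1]
Step 13: ref 1 → HIT, frames=[2,1]
Step 14: ref 4 → FAULT (evict 2), frames=[4,1]
Total faults: 7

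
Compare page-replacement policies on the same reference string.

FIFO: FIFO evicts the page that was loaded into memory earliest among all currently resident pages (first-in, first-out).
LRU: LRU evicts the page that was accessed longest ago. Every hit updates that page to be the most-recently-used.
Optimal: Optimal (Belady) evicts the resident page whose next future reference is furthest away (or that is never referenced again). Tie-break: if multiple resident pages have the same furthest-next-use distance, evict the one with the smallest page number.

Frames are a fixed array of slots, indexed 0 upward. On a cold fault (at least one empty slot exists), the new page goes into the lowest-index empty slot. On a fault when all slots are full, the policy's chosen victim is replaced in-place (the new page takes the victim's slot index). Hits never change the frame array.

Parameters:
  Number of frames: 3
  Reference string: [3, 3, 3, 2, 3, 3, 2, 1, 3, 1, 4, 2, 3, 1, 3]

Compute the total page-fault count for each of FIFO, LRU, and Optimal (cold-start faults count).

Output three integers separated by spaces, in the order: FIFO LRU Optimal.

--- FIFO ---
  step 0: ref 3 -> FAULT, frames=[3,-,-] (faults so far: 1)
  step 1: ref 3 -> HIT, frames=[3,-,-] (faults so far: 1)
  step 2: ref 3 -> HIT, frames=[3,-,-] (faults so far: 1)
  step 3: ref 2 -> FAULT, frames=[3,2,-] (faults so far: 2)
  step 4: ref 3 -> HIT, frames=[3,2,-] (faults so far: 2)
  step 5: ref 3 -> HIT, frames=[3,2,-] (faults so far: 2)
  step 6: ref 2 -> HIT, frames=[3,2,-] (faults so far: 2)
  step 7: ref 1 -> FAULT, frames=[3,2,1] (faults so far: 3)
  step 8: ref 3 -> HIT, frames=[3,2,1] (faults so far: 3)
  step 9: ref 1 -> HIT, frames=[3,2,1] (faults so far: 3)
  step 10: ref 4 -> FAULT, evict 3, frames=[4,2,1] (faults so far: 4)
  step 11: ref 2 -> HIT, frames=[4,2,1] (faults so far: 4)
  step 12: ref 3 -> FAULT, evict 2, frames=[4,3,1] (faults so far: 5)
  step 13: ref 1 -> HIT, frames=[4,3,1] (faults so far: 5)
  step 14: ref 3 -> HIT, frames=[4,3,1] (faults so far: 5)
  FIFO total faults: 5
--- LRU ---
  step 0: ref 3 -> FAULT, frames=[3,-,-] (faults so far: 1)
  step 1: ref 3 -> HIT, frames=[3,-,-] (faults so far: 1)
  step 2: ref 3 -> HIT, frames=[3,-,-] (faults so far: 1)
  step 3: ref 2 -> FAULT, frames=[3,2,-] (faults so far: 2)
  step 4: ref 3 -> HIT, frames=[3,2,-] (faults so far: 2)
  step 5: ref 3 -> HIT, frames=[3,2,-] (faults so far: 2)
  step 6: ref 2 -> HIT, frames=[3,2,-] (faults so far: 2)
  step 7: ref 1 -> FAULT, frames=[3,2,1] (faults so far: 3)
  step 8: ref 3 -> HIT, frames=[3,2,1] (faults so far: 3)
  step 9: ref 1 -> HIT, frames=[3,2,1] (faults so far: 3)
  step 10: ref 4 -> FAULT, evict 2, frames=[3,4,1] (faults so far: 4)
  step 11: ref 2 -> FAULT, evict 3, frames=[2,4,1] (faults so far: 5)
  step 12: ref 3 -> FAULT, evict 1, frames=[2,4,3] (faults so far: 6)
  step 13: ref 1 -> FAULT, evict 4, frames=[2,1,3] (faults so far: 7)
  step 14: ref 3 -> HIT, frames=[2,1,3] (faults so far: 7)
  LRU total faults: 7
--- Optimal ---
  step 0: ref 3 -> FAULT, frames=[3,-,-] (faults so far: 1)
  step 1: ref 3 -> HIT, frames=[3,-,-] (faults so far: 1)
  step 2: ref 3 -> HIT, frames=[3,-,-] (faults so far: 1)
  step 3: ref 2 -> FAULT, frames=[3,2,-] (faults so far: 2)
  step 4: ref 3 -> HIT, frames=[3,2,-] (faults so far: 2)
  step 5: ref 3 -> HIT, frames=[3,2,-] (faults so far: 2)
  step 6: ref 2 -> HIT, frames=[3,2,-] (faults so far: 2)
  step 7: ref 1 -> FAULT, frames=[3,2,1] (faults so far: 3)
  step 8: ref 3 -> HIT, frames=[3,2,1] (faults so far: 3)
  step 9: ref 1 -> HIT, frames=[3,2,1] (faults so far: 3)
  step 10: ref 4 -> FAULT, evict 1, frames=[3,2,4] (faults so far: 4)
  step 11: ref 2 -> HIT, frames=[3,2,4] (faults so far: 4)
  step 12: ref 3 -> HIT, frames=[3,2,4] (faults so far: 4)
  step 13: ref 1 -> FAULT, evict 2, frames=[3,1,4] (faults so far: 5)
  step 14: ref 3 -> HIT, frames=[3,1,4] (faults so far: 5)
  Optimal total faults: 5

Answer: 5 7 5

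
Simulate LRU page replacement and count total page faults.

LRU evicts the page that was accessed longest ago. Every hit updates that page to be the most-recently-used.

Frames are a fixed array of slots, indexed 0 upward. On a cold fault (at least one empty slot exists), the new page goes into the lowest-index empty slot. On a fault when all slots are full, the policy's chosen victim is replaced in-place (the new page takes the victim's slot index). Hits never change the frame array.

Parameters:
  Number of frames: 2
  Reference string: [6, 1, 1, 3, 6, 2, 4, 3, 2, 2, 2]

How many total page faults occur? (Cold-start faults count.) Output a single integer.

Answer: 8

Derivation:
Step 0: ref 6 → FAULT, frames=[6,-]
Step 1: ref 1 → FAULT, frames=[6,1]
Step 2: ref 1 → HIT, frames=[6,1]
Step 3: ref 3 → FAULT (evict 6), frames=[3,1]
Step 4: ref 6 → FAULT (evict 1), frames=[3,6]
Step 5: ref 2 → FAULT (evict 3), frames=[2,6]
Step 6: ref 4 → FAULT (evict 6), frames=[2,4]
Step 7: ref 3 → FAULT (evict 2), frames=[3,4]
Step 8: ref 2 → FAULT (evict 4), frames=[3,2]
Step 9: ref 2 → HIT, frames=[3,2]
Step 10: ref 2 → HIT, frames=[3,2]
Total faults: 8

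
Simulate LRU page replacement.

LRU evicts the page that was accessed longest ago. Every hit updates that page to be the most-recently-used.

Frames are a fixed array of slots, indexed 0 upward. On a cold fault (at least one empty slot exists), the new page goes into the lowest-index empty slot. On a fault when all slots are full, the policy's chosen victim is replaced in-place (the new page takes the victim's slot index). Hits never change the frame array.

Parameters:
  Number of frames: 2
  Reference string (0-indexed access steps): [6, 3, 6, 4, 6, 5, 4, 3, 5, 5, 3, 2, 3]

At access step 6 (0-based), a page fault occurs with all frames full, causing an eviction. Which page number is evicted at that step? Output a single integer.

Step 0: ref 6 -> FAULT, frames=[6,-]
Step 1: ref 3 -> FAULT, frames=[6,3]
Step 2: ref 6 -> HIT, frames=[6,3]
Step 3: ref 4 -> FAULT, evict 3, frames=[6,4]
Step 4: ref 6 -> HIT, frames=[6,4]
Step 5: ref 5 -> FAULT, evict 4, frames=[6,5]
Step 6: ref 4 -> FAULT, evict 6, frames=[4,5]
At step 6: evicted page 6

Answer: 6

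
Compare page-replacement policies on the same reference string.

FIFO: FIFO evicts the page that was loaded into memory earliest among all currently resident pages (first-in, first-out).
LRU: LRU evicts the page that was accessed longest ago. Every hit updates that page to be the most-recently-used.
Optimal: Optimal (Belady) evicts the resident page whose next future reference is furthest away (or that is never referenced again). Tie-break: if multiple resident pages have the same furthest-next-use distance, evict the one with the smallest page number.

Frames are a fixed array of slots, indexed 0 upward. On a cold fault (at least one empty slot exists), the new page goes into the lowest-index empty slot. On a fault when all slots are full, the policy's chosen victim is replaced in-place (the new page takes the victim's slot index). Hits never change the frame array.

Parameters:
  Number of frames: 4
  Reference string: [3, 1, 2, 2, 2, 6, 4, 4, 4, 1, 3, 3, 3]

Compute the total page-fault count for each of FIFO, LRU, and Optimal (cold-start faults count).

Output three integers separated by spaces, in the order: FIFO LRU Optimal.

Answer: 6 6 5

Derivation:
--- FIFO ---
  step 0: ref 3 -> FAULT, frames=[3,-,-,-] (faults so far: 1)
  step 1: ref 1 -> FAULT, frames=[3,1,-,-] (faults so far: 2)
  step 2: ref 2 -> FAULT, frames=[3,1,2,-] (faults so far: 3)
  step 3: ref 2 -> HIT, frames=[3,1,2,-] (faults so far: 3)
  step 4: ref 2 -> HIT, frames=[3,1,2,-] (faults so far: 3)
  step 5: ref 6 -> FAULT, frames=[3,1,2,6] (faults so far: 4)
  step 6: ref 4 -> FAULT, evict 3, frames=[4,1,2,6] (faults so far: 5)
  step 7: ref 4 -> HIT, frames=[4,1,2,6] (faults so far: 5)
  step 8: ref 4 -> HIT, frames=[4,1,2,6] (faults so far: 5)
  step 9: ref 1 -> HIT, frames=[4,1,2,6] (faults so far: 5)
  step 10: ref 3 -> FAULT, evict 1, frames=[4,3,2,6] (faults so far: 6)
  step 11: ref 3 -> HIT, frames=[4,3,2,6] (faults so far: 6)
  step 12: ref 3 -> HIT, frames=[4,3,2,6] (faults so far: 6)
  FIFO total faults: 6
--- LRU ---
  step 0: ref 3 -> FAULT, frames=[3,-,-,-] (faults so far: 1)
  step 1: ref 1 -> FAULT, frames=[3,1,-,-] (faults so far: 2)
  step 2: ref 2 -> FAULT, frames=[3,1,2,-] (faults so far: 3)
  step 3: ref 2 -> HIT, frames=[3,1,2,-] (faults so far: 3)
  step 4: ref 2 -> HIT, frames=[3,1,2,-] (faults so far: 3)
  step 5: ref 6 -> FAULT, frames=[3,1,2,6] (faults so far: 4)
  step 6: ref 4 -> FAULT, evict 3, frames=[4,1,2,6] (faults so far: 5)
  step 7: ref 4 -> HIT, frames=[4,1,2,6] (faults so far: 5)
  step 8: ref 4 -> HIT, frames=[4,1,2,6] (faults so far: 5)
  step 9: ref 1 -> HIT, frames=[4,1,2,6] (faults so far: 5)
  step 10: ref 3 -> FAULT, evict 2, frames=[4,1,3,6] (faults so far: 6)
  step 11: ref 3 -> HIT, frames=[4,1,3,6] (faults so far: 6)
  step 12: ref 3 -> HIT, frames=[4,1,3,6] (faults so far: 6)
  LRU total faults: 6
--- Optimal ---
  step 0: ref 3 -> FAULT, frames=[3,-,-,-] (faults so far: 1)
  step 1: ref 1 -> FAULT, frames=[3,1,-,-] (faults so far: 2)
  step 2: ref 2 -> FAULT, frames=[3,1,2,-] (faults so far: 3)
  step 3: ref 2 -> HIT, frames=[3,1,2,-] (faults so far: 3)
  step 4: ref 2 -> HIT, frames=[3,1,2,-] (faults so far: 3)
  step 5: ref 6 -> FAULT, frames=[3,1,2,6] (faults so far: 4)
  step 6: ref 4 -> FAULT, evict 2, frames=[3,1,4,6] (faults so far: 5)
  step 7: ref 4 -> HIT, frames=[3,1,4,6] (faults so far: 5)
  step 8: ref 4 -> HIT, frames=[3,1,4,6] (faults so far: 5)
  step 9: ref 1 -> HIT, frames=[3,1,4,6] (faults so far: 5)
  step 10: ref 3 -> HIT, frames=[3,1,4,6] (faults so far: 5)
  step 11: ref 3 -> HIT, frames=[3,1,4,6] (faults so far: 5)
  step 12: ref 3 -> HIT, frames=[3,1,4,6] (faults so far: 5)
  Optimal total faults: 5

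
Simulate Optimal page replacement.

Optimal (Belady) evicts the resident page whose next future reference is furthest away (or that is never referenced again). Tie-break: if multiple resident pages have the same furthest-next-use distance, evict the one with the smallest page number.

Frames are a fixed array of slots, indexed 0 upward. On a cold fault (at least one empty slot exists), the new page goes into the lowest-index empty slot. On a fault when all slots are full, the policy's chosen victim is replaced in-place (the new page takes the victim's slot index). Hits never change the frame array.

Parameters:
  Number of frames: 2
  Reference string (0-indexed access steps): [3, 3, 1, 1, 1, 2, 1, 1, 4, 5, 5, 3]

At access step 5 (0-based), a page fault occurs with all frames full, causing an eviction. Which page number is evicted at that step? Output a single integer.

Step 0: ref 3 -> FAULT, frames=[3,-]
Step 1: ref 3 -> HIT, frames=[3,-]
Step 2: ref 1 -> FAULT, frames=[3,1]
Step 3: ref 1 -> HIT, frames=[3,1]
Step 4: ref 1 -> HIT, frames=[3,1]
Step 5: ref 2 -> FAULT, evict 3, frames=[2,1]
At step 5: evicted page 3

Answer: 3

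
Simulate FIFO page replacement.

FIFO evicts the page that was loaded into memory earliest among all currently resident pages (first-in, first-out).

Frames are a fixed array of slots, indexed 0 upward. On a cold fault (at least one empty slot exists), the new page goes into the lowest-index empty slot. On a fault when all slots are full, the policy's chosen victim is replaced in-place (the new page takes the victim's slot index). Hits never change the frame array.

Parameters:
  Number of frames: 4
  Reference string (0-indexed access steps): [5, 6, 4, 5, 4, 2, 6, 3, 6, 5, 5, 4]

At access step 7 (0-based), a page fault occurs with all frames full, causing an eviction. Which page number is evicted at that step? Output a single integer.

Answer: 5

Derivation:
Step 0: ref 5 -> FAULT, frames=[5,-,-,-]
Step 1: ref 6 -> FAULT, frames=[5,6,-,-]
Step 2: ref 4 -> FAULT, frames=[5,6,4,-]
Step 3: ref 5 -> HIT, frames=[5,6,4,-]
Step 4: ref 4 -> HIT, frames=[5,6,4,-]
Step 5: ref 2 -> FAULT, frames=[5,6,4,2]
Step 6: ref 6 -> HIT, frames=[5,6,4,2]
Step 7: ref 3 -> FAULT, evict 5, frames=[3,6,4,2]
At step 7: evicted page 5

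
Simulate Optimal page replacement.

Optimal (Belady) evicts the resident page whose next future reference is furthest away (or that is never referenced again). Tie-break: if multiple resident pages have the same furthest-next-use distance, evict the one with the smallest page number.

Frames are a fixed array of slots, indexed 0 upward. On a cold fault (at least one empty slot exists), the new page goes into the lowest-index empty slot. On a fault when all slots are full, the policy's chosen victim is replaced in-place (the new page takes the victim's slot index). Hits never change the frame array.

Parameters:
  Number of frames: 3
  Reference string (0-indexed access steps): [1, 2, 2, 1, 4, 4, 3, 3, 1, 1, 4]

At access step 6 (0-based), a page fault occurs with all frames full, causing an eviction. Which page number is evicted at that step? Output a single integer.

Answer: 2

Derivation:
Step 0: ref 1 -> FAULT, frames=[1,-,-]
Step 1: ref 2 -> FAULT, frames=[1,2,-]
Step 2: ref 2 -> HIT, frames=[1,2,-]
Step 3: ref 1 -> HIT, frames=[1,2,-]
Step 4: ref 4 -> FAULT, frames=[1,2,4]
Step 5: ref 4 -> HIT, frames=[1,2,4]
Step 6: ref 3 -> FAULT, evict 2, frames=[1,3,4]
At step 6: evicted page 2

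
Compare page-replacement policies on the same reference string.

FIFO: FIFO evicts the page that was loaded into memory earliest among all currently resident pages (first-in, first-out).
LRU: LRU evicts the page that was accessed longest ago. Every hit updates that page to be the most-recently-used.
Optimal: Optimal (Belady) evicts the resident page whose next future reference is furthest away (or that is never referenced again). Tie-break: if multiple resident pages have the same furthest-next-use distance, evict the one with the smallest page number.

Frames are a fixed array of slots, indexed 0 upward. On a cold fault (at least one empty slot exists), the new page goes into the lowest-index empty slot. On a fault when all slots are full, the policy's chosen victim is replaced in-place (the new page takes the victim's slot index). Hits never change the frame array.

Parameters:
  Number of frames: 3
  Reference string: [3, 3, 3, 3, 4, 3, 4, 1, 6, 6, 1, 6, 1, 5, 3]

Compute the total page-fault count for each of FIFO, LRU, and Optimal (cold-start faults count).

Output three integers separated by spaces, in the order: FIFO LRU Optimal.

--- FIFO ---
  step 0: ref 3 -> FAULT, frames=[3,-,-] (faults so far: 1)
  step 1: ref 3 -> HIT, frames=[3,-,-] (faults so far: 1)
  step 2: ref 3 -> HIT, frames=[3,-,-] (faults so far: 1)
  step 3: ref 3 -> HIT, frames=[3,-,-] (faults so far: 1)
  step 4: ref 4 -> FAULT, frames=[3,4,-] (faults so far: 2)
  step 5: ref 3 -> HIT, frames=[3,4,-] (faults so far: 2)
  step 6: ref 4 -> HIT, frames=[3,4,-] (faults so far: 2)
  step 7: ref 1 -> FAULT, frames=[3,4,1] (faults so far: 3)
  step 8: ref 6 -> FAULT, evict 3, frames=[6,4,1] (faults so far: 4)
  step 9: ref 6 -> HIT, frames=[6,4,1] (faults so far: 4)
  step 10: ref 1 -> HIT, frames=[6,4,1] (faults so far: 4)
  step 11: ref 6 -> HIT, frames=[6,4,1] (faults so far: 4)
  step 12: ref 1 -> HIT, frames=[6,4,1] (faults so far: 4)
  step 13: ref 5 -> FAULT, evict 4, frames=[6,5,1] (faults so far: 5)
  step 14: ref 3 -> FAULT, evict 1, frames=[6,5,3] (faults so far: 6)
  FIFO total faults: 6
--- LRU ---
  step 0: ref 3 -> FAULT, frames=[3,-,-] (faults so far: 1)
  step 1: ref 3 -> HIT, frames=[3,-,-] (faults so far: 1)
  step 2: ref 3 -> HIT, frames=[3,-,-] (faults so far: 1)
  step 3: ref 3 -> HIT, frames=[3,-,-] (faults so far: 1)
  step 4: ref 4 -> FAULT, frames=[3,4,-] (faults so far: 2)
  step 5: ref 3 -> HIT, frames=[3,4,-] (faults so far: 2)
  step 6: ref 4 -> HIT, frames=[3,4,-] (faults so far: 2)
  step 7: ref 1 -> FAULT, frames=[3,4,1] (faults so far: 3)
  step 8: ref 6 -> FAULT, evict 3, frames=[6,4,1] (faults so far: 4)
  step 9: ref 6 -> HIT, frames=[6,4,1] (faults so far: 4)
  step 10: ref 1 -> HIT, frames=[6,4,1] (faults so far: 4)
  step 11: ref 6 -> HIT, frames=[6,4,1] (faults so far: 4)
  step 12: ref 1 -> HIT, frames=[6,4,1] (faults so far: 4)
  step 13: ref 5 -> FAULT, evict 4, frames=[6,5,1] (faults so far: 5)
  step 14: ref 3 -> FAULT, evict 6, frames=[3,5,1] (faults so far: 6)
  LRU total faults: 6
--- Optimal ---
  step 0: ref 3 -> FAULT, frames=[3,-,-] (faults so far: 1)
  step 1: ref 3 -> HIT, frames=[3,-,-] (faults so far: 1)
  step 2: ref 3 -> HIT, frames=[3,-,-] (faults so far: 1)
  step 3: ref 3 -> HIT, frames=[3,-,-] (faults so far: 1)
  step 4: ref 4 -> FAULT, frames=[3,4,-] (faults so far: 2)
  step 5: ref 3 -> HIT, frames=[3,4,-] (faults so far: 2)
  step 6: ref 4 -> HIT, frames=[3,4,-] (faults so far: 2)
  step 7: ref 1 -> FAULT, frames=[3,4,1] (faults so far: 3)
  step 8: ref 6 -> FAULT, evict 4, frames=[3,6,1] (faults so far: 4)
  step 9: ref 6 -> HIT, frames=[3,6,1] (faults so far: 4)
  step 10: ref 1 -> HIT, frames=[3,6,1] (faults so far: 4)
  step 11: ref 6 -> HIT, frames=[3,6,1] (faults so far: 4)
  step 12: ref 1 -> HIT, frames=[3,6,1] (faults so far: 4)
  step 13: ref 5 -> FAULT, evict 1, frames=[3,6,5] (faults so far: 5)
  step 14: ref 3 -> HIT, frames=[3,6,5] (faults so far: 5)
  Optimal total faults: 5

Answer: 6 6 5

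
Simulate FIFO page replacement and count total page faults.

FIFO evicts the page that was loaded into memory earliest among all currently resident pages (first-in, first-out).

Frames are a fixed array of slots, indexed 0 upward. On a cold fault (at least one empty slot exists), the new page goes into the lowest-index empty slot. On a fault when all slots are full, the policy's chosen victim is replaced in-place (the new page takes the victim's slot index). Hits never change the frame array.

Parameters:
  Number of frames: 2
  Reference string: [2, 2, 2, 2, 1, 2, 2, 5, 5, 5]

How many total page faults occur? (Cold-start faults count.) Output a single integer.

Step 0: ref 2 → FAULT, frames=[2,-]
Step 1: ref 2 → HIT, frames=[2,-]
Step 2: ref 2 → HIT, frames=[2,-]
Step 3: ref 2 → HIT, frames=[2,-]
Step 4: ref 1 → FAULT, frames=[2,1]
Step 5: ref 2 → HIT, frames=[2,1]
Step 6: ref 2 → HIT, frames=[2,1]
Step 7: ref 5 → FAULT (evict 2), frames=[5,1]
Step 8: ref 5 → HIT, frames=[5,1]
Step 9: ref 5 → HIT, frames=[5,1]
Total faults: 3

Answer: 3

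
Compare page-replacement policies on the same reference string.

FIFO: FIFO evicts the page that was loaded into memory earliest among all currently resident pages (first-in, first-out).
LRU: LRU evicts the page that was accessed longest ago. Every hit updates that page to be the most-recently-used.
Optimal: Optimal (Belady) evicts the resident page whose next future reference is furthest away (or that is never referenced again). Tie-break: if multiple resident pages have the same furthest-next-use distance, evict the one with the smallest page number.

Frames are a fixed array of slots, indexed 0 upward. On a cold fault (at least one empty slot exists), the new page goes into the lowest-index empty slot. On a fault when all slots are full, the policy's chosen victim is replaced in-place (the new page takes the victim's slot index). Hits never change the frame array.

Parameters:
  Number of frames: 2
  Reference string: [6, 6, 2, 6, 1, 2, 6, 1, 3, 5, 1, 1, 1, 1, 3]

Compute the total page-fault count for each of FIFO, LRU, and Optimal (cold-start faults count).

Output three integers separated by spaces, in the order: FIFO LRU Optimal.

Answer: 8 10 7

Derivation:
--- FIFO ---
  step 0: ref 6 -> FAULT, frames=[6,-] (faults so far: 1)
  step 1: ref 6 -> HIT, frames=[6,-] (faults so far: 1)
  step 2: ref 2 -> FAULT, frames=[6,2] (faults so far: 2)
  step 3: ref 6 -> HIT, frames=[6,2] (faults so far: 2)
  step 4: ref 1 -> FAULT, evict 6, frames=[1,2] (faults so far: 3)
  step 5: ref 2 -> HIT, frames=[1,2] (faults so far: 3)
  step 6: ref 6 -> FAULT, evict 2, frames=[1,6] (faults so far: 4)
  step 7: ref 1 -> HIT, frames=[1,6] (faults so far: 4)
  step 8: ref 3 -> FAULT, evict 1, frames=[3,6] (faults so far: 5)
  step 9: ref 5 -> FAULT, evict 6, frames=[3,5] (faults so far: 6)
  step 10: ref 1 -> FAULT, evict 3, frames=[1,5] (faults so far: 7)
  step 11: ref 1 -> HIT, frames=[1,5] (faults so far: 7)
  step 12: ref 1 -> HIT, frames=[1,5] (faults so far: 7)
  step 13: ref 1 -> HIT, frames=[1,5] (faults so far: 7)
  step 14: ref 3 -> FAULT, evict 5, frames=[1,3] (faults so far: 8)
  FIFO total faults: 8
--- LRU ---
  step 0: ref 6 -> FAULT, frames=[6,-] (faults so far: 1)
  step 1: ref 6 -> HIT, frames=[6,-] (faults so far: 1)
  step 2: ref 2 -> FAULT, frames=[6,2] (faults so far: 2)
  step 3: ref 6 -> HIT, frames=[6,2] (faults so far: 2)
  step 4: ref 1 -> FAULT, evict 2, frames=[6,1] (faults so far: 3)
  step 5: ref 2 -> FAULT, evict 6, frames=[2,1] (faults so far: 4)
  step 6: ref 6 -> FAULT, evict 1, frames=[2,6] (faults so far: 5)
  step 7: ref 1 -> FAULT, evict 2, frames=[1,6] (faults so far: 6)
  step 8: ref 3 -> FAULT, evict 6, frames=[1,3] (faults so far: 7)
  step 9: ref 5 -> FAULT, evict 1, frames=[5,3] (faults so far: 8)
  step 10: ref 1 -> FAULT, evict 3, frames=[5,1] (faults so far: 9)
  step 11: ref 1 -> HIT, frames=[5,1] (faults so far: 9)
  step 12: ref 1 -> HIT, frames=[5,1] (faults so far: 9)
  step 13: ref 1 -> HIT, frames=[5,1] (faults so far: 9)
  step 14: ref 3 -> FAULT, evict 5, frames=[3,1] (faults so far: 10)
  LRU total faults: 10
--- Optimal ---
  step 0: ref 6 -> FAULT, frames=[6,-] (faults so far: 1)
  step 1: ref 6 -> HIT, frames=[6,-] (faults so far: 1)
  step 2: ref 2 -> FAULT, frames=[6,2] (faults so far: 2)
  step 3: ref 6 -> HIT, frames=[6,2] (faults so far: 2)
  step 4: ref 1 -> FAULT, evict 6, frames=[1,2] (faults so far: 3)
  step 5: ref 2 -> HIT, frames=[1,2] (faults so far: 3)
  step 6: ref 6 -> FAULT, evict 2, frames=[1,6] (faults so far: 4)
  step 7: ref 1 -> HIT, frames=[1,6] (faults so far: 4)
  step 8: ref 3 -> FAULT, evict 6, frames=[1,3] (faults so far: 5)
  step 9: ref 5 -> FAULT, evict 3, frames=[1,5] (faults so far: 6)
  step 10: ref 1 -> HIT, frames=[1,5] (faults so far: 6)
  step 11: ref 1 -> HIT, frames=[1,5] (faults so far: 6)
  step 12: ref 1 -> HIT, frames=[1,5] (faults so far: 6)
  step 13: ref 1 -> HIT, frames=[1,5] (faults so far: 6)
  step 14: ref 3 -> FAULT, evict 1, frames=[3,5] (faults so far: 7)
  Optimal total faults: 7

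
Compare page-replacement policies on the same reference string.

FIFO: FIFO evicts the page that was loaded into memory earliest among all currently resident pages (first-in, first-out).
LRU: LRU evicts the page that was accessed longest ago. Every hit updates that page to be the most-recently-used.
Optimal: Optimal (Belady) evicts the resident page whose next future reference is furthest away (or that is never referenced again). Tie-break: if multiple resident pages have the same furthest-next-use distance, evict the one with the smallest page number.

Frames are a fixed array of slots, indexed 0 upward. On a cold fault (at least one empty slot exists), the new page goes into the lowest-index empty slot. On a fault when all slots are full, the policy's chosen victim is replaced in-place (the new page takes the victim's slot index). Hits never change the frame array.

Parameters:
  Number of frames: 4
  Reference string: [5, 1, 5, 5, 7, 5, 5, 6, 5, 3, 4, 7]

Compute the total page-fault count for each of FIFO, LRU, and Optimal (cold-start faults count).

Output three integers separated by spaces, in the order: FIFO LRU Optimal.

--- FIFO ---
  step 0: ref 5 -> FAULT, frames=[5,-,-,-] (faults so far: 1)
  step 1: ref 1 -> FAULT, frames=[5,1,-,-] (faults so far: 2)
  step 2: ref 5 -> HIT, frames=[5,1,-,-] (faults so far: 2)
  step 3: ref 5 -> HIT, frames=[5,1,-,-] (faults so far: 2)
  step 4: ref 7 -> FAULT, frames=[5,1,7,-] (faults so far: 3)
  step 5: ref 5 -> HIT, frames=[5,1,7,-] (faults so far: 3)
  step 6: ref 5 -> HIT, frames=[5,1,7,-] (faults so far: 3)
  step 7: ref 6 -> FAULT, frames=[5,1,7,6] (faults so far: 4)
  step 8: ref 5 -> HIT, frames=[5,1,7,6] (faults so far: 4)
  step 9: ref 3 -> FAULT, evict 5, frames=[3,1,7,6] (faults so far: 5)
  step 10: ref 4 -> FAULT, evict 1, frames=[3,4,7,6] (faults so far: 6)
  step 11: ref 7 -> HIT, frames=[3,4,7,6] (faults so far: 6)
  FIFO total faults: 6
--- LRU ---
  step 0: ref 5 -> FAULT, frames=[5,-,-,-] (faults so far: 1)
  step 1: ref 1 -> FAULT, frames=[5,1,-,-] (faults so far: 2)
  step 2: ref 5 -> HIT, frames=[5,1,-,-] (faults so far: 2)
  step 3: ref 5 -> HIT, frames=[5,1,-,-] (faults so far: 2)
  step 4: ref 7 -> FAULT, frames=[5,1,7,-] (faults so far: 3)
  step 5: ref 5 -> HIT, frames=[5,1,7,-] (faults so far: 3)
  step 6: ref 5 -> HIT, frames=[5,1,7,-] (faults so far: 3)
  step 7: ref 6 -> FAULT, frames=[5,1,7,6] (faults so far: 4)
  step 8: ref 5 -> HIT, frames=[5,1,7,6] (faults so far: 4)
  step 9: ref 3 -> FAULT, evict 1, frames=[5,3,7,6] (faults so far: 5)
  step 10: ref 4 -> FAULT, evict 7, frames=[5,3,4,6] (faults so far: 6)
  step 11: ref 7 -> FAULT, evict 6, frames=[5,3,4,7] (faults so far: 7)
  LRU total faults: 7
--- Optimal ---
  step 0: ref 5 -> FAULT, frames=[5,-,-,-] (faults so far: 1)
  step 1: ref 1 -> FAULT, frames=[5,1,-,-] (faults so far: 2)
  step 2: ref 5 -> HIT, frames=[5,1,-,-] (faults so far: 2)
  step 3: ref 5 -> HIT, frames=[5,1,-,-] (faults so far: 2)
  step 4: ref 7 -> FAULT, frames=[5,1,7,-] (faults so far: 3)
  step 5: ref 5 -> HIT, frames=[5,1,7,-] (faults so far: 3)
  step 6: ref 5 -> HIT, frames=[5,1,7,-] (faults so far: 3)
  step 7: ref 6 -> FAULT, frames=[5,1,7,6] (faults so far: 4)
  step 8: ref 5 -> HIT, frames=[5,1,7,6] (faults so far: 4)
  step 9: ref 3 -> FAULT, evict 1, frames=[5,3,7,6] (faults so far: 5)
  step 10: ref 4 -> FAULT, evict 3, frames=[5,4,7,6] (faults so far: 6)
  step 11: ref 7 -> HIT, frames=[5,4,7,6] (faults so far: 6)
  Optimal total faults: 6

Answer: 6 7 6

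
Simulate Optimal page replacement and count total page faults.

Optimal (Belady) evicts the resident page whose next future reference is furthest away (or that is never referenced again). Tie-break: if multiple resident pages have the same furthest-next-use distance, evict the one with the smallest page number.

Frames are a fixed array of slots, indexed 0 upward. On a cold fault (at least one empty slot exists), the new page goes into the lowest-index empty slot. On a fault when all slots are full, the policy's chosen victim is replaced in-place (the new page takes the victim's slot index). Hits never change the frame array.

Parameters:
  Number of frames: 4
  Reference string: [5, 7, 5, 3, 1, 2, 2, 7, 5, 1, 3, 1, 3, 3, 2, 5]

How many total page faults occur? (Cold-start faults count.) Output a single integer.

Step 0: ref 5 → FAULT, frames=[5,-,-,-]
Step 1: ref 7 → FAULT, frames=[5,7,-,-]
Step 2: ref 5 → HIT, frames=[5,7,-,-]
Step 3: ref 3 → FAULT, frames=[5,7,3,-]
Step 4: ref 1 → FAULT, frames=[5,7,3,1]
Step 5: ref 2 → FAULT (evict 3), frames=[5,7,2,1]
Step 6: ref 2 → HIT, frames=[5,7,2,1]
Step 7: ref 7 → HIT, frames=[5,7,2,1]
Step 8: ref 5 → HIT, frames=[5,7,2,1]
Step 9: ref 1 → HIT, frames=[5,7,2,1]
Step 10: ref 3 → FAULT (evict 7), frames=[5,3,2,1]
Step 11: ref 1 → HIT, frames=[5,3,2,1]
Step 12: ref 3 → HIT, frames=[5,3,2,1]
Step 13: ref 3 → HIT, frames=[5,3,2,1]
Step 14: ref 2 → HIT, frames=[5,3,2,1]
Step 15: ref 5 → HIT, frames=[5,3,2,1]
Total faults: 6

Answer: 6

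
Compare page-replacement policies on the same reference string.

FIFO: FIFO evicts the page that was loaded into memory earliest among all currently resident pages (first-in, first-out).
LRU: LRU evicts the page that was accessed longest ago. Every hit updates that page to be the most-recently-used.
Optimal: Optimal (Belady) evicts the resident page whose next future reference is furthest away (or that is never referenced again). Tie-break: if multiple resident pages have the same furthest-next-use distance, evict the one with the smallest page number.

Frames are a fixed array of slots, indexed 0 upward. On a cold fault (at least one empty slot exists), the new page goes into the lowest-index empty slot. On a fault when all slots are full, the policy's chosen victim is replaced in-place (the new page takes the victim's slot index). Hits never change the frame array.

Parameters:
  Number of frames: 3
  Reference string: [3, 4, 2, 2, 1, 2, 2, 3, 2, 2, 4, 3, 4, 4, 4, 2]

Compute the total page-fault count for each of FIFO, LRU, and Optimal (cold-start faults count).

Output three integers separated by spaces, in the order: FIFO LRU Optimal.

--- FIFO ---
  step 0: ref 3 -> FAULT, frames=[3,-,-] (faults so far: 1)
  step 1: ref 4 -> FAULT, frames=[3,4,-] (faults so far: 2)
  step 2: ref 2 -> FAULT, frames=[3,4,2] (faults so far: 3)
  step 3: ref 2 -> HIT, frames=[3,4,2] (faults so far: 3)
  step 4: ref 1 -> FAULT, evict 3, frames=[1,4,2] (faults so far: 4)
  step 5: ref 2 -> HIT, frames=[1,4,2] (faults so far: 4)
  step 6: ref 2 -> HIT, frames=[1,4,2] (faults so far: 4)
  step 7: ref 3 -> FAULT, evict 4, frames=[1,3,2] (faults so far: 5)
  step 8: ref 2 -> HIT, frames=[1,3,2] (faults so far: 5)
  step 9: ref 2 -> HIT, frames=[1,3,2] (faults so far: 5)
  step 10: ref 4 -> FAULT, evict 2, frames=[1,3,4] (faults so far: 6)
  step 11: ref 3 -> HIT, frames=[1,3,4] (faults so far: 6)
  step 12: ref 4 -> HIT, frames=[1,3,4] (faults so far: 6)
  step 13: ref 4 -> HIT, frames=[1,3,4] (faults so far: 6)
  step 14: ref 4 -> HIT, frames=[1,3,4] (faults so far: 6)
  step 15: ref 2 -> FAULT, evict 1, frames=[2,3,4] (faults so far: 7)
  FIFO total faults: 7
--- LRU ---
  step 0: ref 3 -> FAULT, frames=[3,-,-] (faults so far: 1)
  step 1: ref 4 -> FAULT, frames=[3,4,-] (faults so far: 2)
  step 2: ref 2 -> FAULT, frames=[3,4,2] (faults so far: 3)
  step 3: ref 2 -> HIT, frames=[3,4,2] (faults so far: 3)
  step 4: ref 1 -> FAULT, evict 3, frames=[1,4,2] (faults so far: 4)
  step 5: ref 2 -> HIT, frames=[1,4,2] (faults so far: 4)
  step 6: ref 2 -> HIT, frames=[1,4,2] (faults so far: 4)
  step 7: ref 3 -> FAULT, evict 4, frames=[1,3,2] (faults so far: 5)
  step 8: ref 2 -> HIT, frames=[1,3,2] (faults so far: 5)
  step 9: ref 2 -> HIT, frames=[1,3,2] (faults so far: 5)
  step 10: ref 4 -> FAULT, evict 1, frames=[4,3,2] (faults so far: 6)
  step 11: ref 3 -> HIT, frames=[4,3,2] (faults so far: 6)
  step 12: ref 4 -> HIT, frames=[4,3,2] (faults so far: 6)
  step 13: ref 4 -> HIT, frames=[4,3,2] (faults so far: 6)
  step 14: ref 4 -> HIT, frames=[4,3,2] (faults so far: 6)
  step 15: ref 2 -> HIT, frames=[4,3,2] (faults so far: 6)
  LRU total faults: 6
--- Optimal ---
  step 0: ref 3 -> FAULT, frames=[3,-,-] (faults so far: 1)
  step 1: ref 4 -> FAULT, frames=[3,4,-] (faults so far: 2)
  step 2: ref 2 -> FAULT, frames=[3,4,2] (faults so far: 3)
  step 3: ref 2 -> HIT, frames=[3,4,2] (faults so far: 3)
  step 4: ref 1 -> FAULT, evict 4, frames=[3,1,2] (faults so far: 4)
  step 5: ref 2 -> HIT, frames=[3,1,2] (faults so far: 4)
  step 6: ref 2 -> HIT, frames=[3,1,2] (faults so far: 4)
  step 7: ref 3 -> HIT, frames=[3,1,2] (faults so far: 4)
  step 8: ref 2 -> HIT, frames=[3,1,2] (faults so far: 4)
  step 9: ref 2 -> HIT, frames=[3,1,2] (faults so far: 4)
  step 10: ref 4 -> FAULT, evict 1, frames=[3,4,2] (faults so far: 5)
  step 11: ref 3 -> HIT, frames=[3,4,2] (faults so far: 5)
  step 12: ref 4 -> HIT, frames=[3,4,2] (faults so far: 5)
  step 13: ref 4 -> HIT, frames=[3,4,2] (faults so far: 5)
  step 14: ref 4 -> HIT, frames=[3,4,2] (faults so far: 5)
  step 15: ref 2 -> HIT, frames=[3,4,2] (faults so far: 5)
  Optimal total faults: 5

Answer: 7 6 5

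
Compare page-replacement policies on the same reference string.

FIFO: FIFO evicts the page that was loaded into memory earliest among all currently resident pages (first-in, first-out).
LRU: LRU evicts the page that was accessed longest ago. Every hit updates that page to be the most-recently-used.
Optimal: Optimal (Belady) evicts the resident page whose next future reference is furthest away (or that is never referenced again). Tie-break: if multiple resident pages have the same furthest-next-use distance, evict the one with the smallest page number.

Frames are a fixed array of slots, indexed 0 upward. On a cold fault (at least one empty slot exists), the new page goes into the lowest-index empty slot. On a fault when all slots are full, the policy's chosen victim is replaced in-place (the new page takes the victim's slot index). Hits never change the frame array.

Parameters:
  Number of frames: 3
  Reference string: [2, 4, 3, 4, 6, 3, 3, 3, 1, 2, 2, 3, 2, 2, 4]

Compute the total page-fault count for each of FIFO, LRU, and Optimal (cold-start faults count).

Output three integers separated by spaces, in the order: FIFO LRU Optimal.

Answer: 8 7 6

Derivation:
--- FIFO ---
  step 0: ref 2 -> FAULT, frames=[2,-,-] (faults so far: 1)
  step 1: ref 4 -> FAULT, frames=[2,4,-] (faults so far: 2)
  step 2: ref 3 -> FAULT, frames=[2,4,3] (faults so far: 3)
  step 3: ref 4 -> HIT, frames=[2,4,3] (faults so far: 3)
  step 4: ref 6 -> FAULT, evict 2, frames=[6,4,3] (faults so far: 4)
  step 5: ref 3 -> HIT, frames=[6,4,3] (faults so far: 4)
  step 6: ref 3 -> HIT, frames=[6,4,3] (faults so far: 4)
  step 7: ref 3 -> HIT, frames=[6,4,3] (faults so far: 4)
  step 8: ref 1 -> FAULT, evict 4, frames=[6,1,3] (faults so far: 5)
  step 9: ref 2 -> FAULT, evict 3, frames=[6,1,2] (faults so far: 6)
  step 10: ref 2 -> HIT, frames=[6,1,2] (faults so far: 6)
  step 11: ref 3 -> FAULT, evict 6, frames=[3,1,2] (faults so far: 7)
  step 12: ref 2 -> HIT, frames=[3,1,2] (faults so far: 7)
  step 13: ref 2 -> HIT, frames=[3,1,2] (faults so far: 7)
  step 14: ref 4 -> FAULT, evict 1, frames=[3,4,2] (faults so far: 8)
  FIFO total faults: 8
--- LRU ---
  step 0: ref 2 -> FAULT, frames=[2,-,-] (faults so far: 1)
  step 1: ref 4 -> FAULT, frames=[2,4,-] (faults so far: 2)
  step 2: ref 3 -> FAULT, frames=[2,4,3] (faults so far: 3)
  step 3: ref 4 -> HIT, frames=[2,4,3] (faults so far: 3)
  step 4: ref 6 -> FAULT, evict 2, frames=[6,4,3] (faults so far: 4)
  step 5: ref 3 -> HIT, frames=[6,4,3] (faults so far: 4)
  step 6: ref 3 -> HIT, frames=[6,4,3] (faults so far: 4)
  step 7: ref 3 -> HIT, frames=[6,4,3] (faults so far: 4)
  step 8: ref 1 -> FAULT, evict 4, frames=[6,1,3] (faults so far: 5)
  step 9: ref 2 -> FAULT, evict 6, frames=[2,1,3] (faults so far: 6)
  step 10: ref 2 -> HIT, frames=[2,1,3] (faults so far: 6)
  step 11: ref 3 -> HIT, frames=[2,1,3] (faults so far: 6)
  step 12: ref 2 -> HIT, frames=[2,1,3] (faults so far: 6)
  step 13: ref 2 -> HIT, frames=[2,1,3] (faults so far: 6)
  step 14: ref 4 -> FAULT, evict 1, frames=[2,4,3] (faults so far: 7)
  LRU total faults: 7
--- Optimal ---
  step 0: ref 2 -> FAULT, frames=[2,-,-] (faults so far: 1)
  step 1: ref 4 -> FAULT, frames=[2,4,-] (faults so far: 2)
  step 2: ref 3 -> FAULT, frames=[2,4,3] (faults so far: 3)
  step 3: ref 4 -> HIT, frames=[2,4,3] (faults so far: 3)
  step 4: ref 6 -> FAULT, evict 4, frames=[2,6,3] (faults so far: 4)
  step 5: ref 3 -> HIT, frames=[2,6,3] (faults so far: 4)
  step 6: ref 3 -> HIT, frames=[2,6,3] (faults so far: 4)
  step 7: ref 3 -> HIT, frames=[2,6,3] (faults so far: 4)
  step 8: ref 1 -> FAULT, evict 6, frames=[2,1,3] (faults so far: 5)
  step 9: ref 2 -> HIT, frames=[2,1,3] (faults so far: 5)
  step 10: ref 2 -> HIT, frames=[2,1,3] (faults so far: 5)
  step 11: ref 3 -> HIT, frames=[2,1,3] (faults so far: 5)
  step 12: ref 2 -> HIT, frames=[2,1,3] (faults so far: 5)
  step 13: ref 2 -> HIT, frames=[2,1,3] (faults so far: 5)
  step 14: ref 4 -> FAULT, evict 1, frames=[2,4,3] (faults so far: 6)
  Optimal total faults: 6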